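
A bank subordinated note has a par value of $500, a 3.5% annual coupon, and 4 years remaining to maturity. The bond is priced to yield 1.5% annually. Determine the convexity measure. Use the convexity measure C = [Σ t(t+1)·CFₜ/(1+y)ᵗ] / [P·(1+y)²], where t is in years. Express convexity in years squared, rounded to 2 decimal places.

With y = 0.015:
  t   CF        PV=CF/(1+0.015)^t    t·PV        t(t+1)·PV
  1        17.50        17.2414        17.2414          34.4828
  2        17.50        16.9866        33.9732         101.9195
  3        17.50        16.7355        50.2066         200.8266
  4       517.50       487.5803     1,950.3214       9,751.6068
  Σ                    538.5438     2,051.7425      10,088.8356
P = 538.5438.
Convexity = Σ t(t+1)·PV / [P·(1+y)²] = 10,088.8356 / (538.5438 × 1.030225) = 18.18394.

18.18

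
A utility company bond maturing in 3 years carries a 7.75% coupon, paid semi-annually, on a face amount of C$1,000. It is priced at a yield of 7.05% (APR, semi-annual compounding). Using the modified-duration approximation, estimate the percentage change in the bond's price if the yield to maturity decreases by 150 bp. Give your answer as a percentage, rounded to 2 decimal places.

Periodic yield y = 0.03525. Modified duration first:
  t   CF        PV=CF/(1+0.03525)^t    t·PV
  1        38.75        37.4306        37.4306
  2        38.75        36.1561        72.3121
  3        38.75        34.9250       104.7749
  4        38.75        33.7358       134.9431
  5        38.75        32.5871       162.9354
  6     1,038.75       843.8002     5,062.8009
  Σ                  1,018.6346     5,575.1971
P = 1,018.6346; D_Mac = 5.47321 half-year periods = 2.73660 yrs; D_mod = 2.73660/(1+0.03525) = 2.64342 yrs.
ΔP/P ≈ -D_mod · Δy = -2.64342 × (-0.015) = +0.039651 = +3.9651%.

+3.97%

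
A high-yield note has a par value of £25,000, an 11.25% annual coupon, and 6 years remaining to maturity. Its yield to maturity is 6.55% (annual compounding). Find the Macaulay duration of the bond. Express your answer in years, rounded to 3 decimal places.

Periodic yield y = 0.0655. Discount each cash flow and weight by its year:
  t   CF        PV=CF/(1+0.0655)^t    t·PV
  1     2,812.50     2,639.6058     2,639.6058
  2     2,812.50     2,477.3400     4,954.6801
  3     2,812.50     2,325.0493     6,975.1479
  4     2,812.50     2,182.1204     8,728.4817
  5     2,812.50     2,047.9779    10,239.8894
  6    27,812.50    19,007.2507   114,043.5045
  Σ                 30,679.3442   147,581.3094
Price P = Σ PV = 30,679.3442.
Macaulay duration = Σ(t·PV) / P = 147,581.3094 / 30,679.3442 = 4.81045 years.

4.810 years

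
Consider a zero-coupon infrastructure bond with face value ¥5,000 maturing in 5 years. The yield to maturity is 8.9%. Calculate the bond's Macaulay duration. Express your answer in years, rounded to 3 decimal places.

5.000 years

A zero-coupon bond has a single cash flow at maturity, so its Macaulay duration equals its maturity: 5 years.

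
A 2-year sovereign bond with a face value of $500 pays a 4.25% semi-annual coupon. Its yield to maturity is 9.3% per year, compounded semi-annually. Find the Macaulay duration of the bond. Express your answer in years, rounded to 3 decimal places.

1.935 years

Periodic yield y = 0.0465. Discount each cash flow and weight by its period:
  t   CF        PV=CF/(1+0.0465)^t    t·PV
  1       10.625        10.1529        10.1529
  2       10.625         9.7018        19.4035
  3       10.625         9.2707        27.8120
  4      510.625       425.7407     1,702.9627
  Σ                    454.8660     1,760.3311
Price P = Σ PV = 454.8660.
Macaulay duration = Σ(t·PV) / P = 1,760.3311 / 454.8660 = 3.87000 half-year periods.
In years: 3.87000 / 2 = 1.93500 years.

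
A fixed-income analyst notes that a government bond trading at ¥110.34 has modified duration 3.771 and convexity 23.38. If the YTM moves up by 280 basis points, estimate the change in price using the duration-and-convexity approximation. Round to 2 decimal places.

-¥10.64

Duration effect: -D_mod·Δy = -3.771 × (+0.028) = -0.105588
Convexity effect: ½·C·(Δy)² = 0.5 × 23.38 × (0.028)² = +0.00916496
ΔP/P ≈ -0.105588 + 0.00916496 = -0.09642304
ΔP ≈ 110.34 × (-0.09642304) = -10.6393182336.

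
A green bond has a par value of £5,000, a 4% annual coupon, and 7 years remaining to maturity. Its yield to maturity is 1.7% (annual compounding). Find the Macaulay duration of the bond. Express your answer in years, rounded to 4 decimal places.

6.3018 years

Periodic yield y = 0.017. Discount each cash flow and weight by its year:
  t   CF        PV=CF/(1+0.017)^t    t·PV
  1       200.00       196.6568       196.6568
  2       200.00       193.3696       386.7391
  3       200.00       190.1372       570.4117
  4       200.00       186.9589       747.8357
  5       200.00       183.8337       919.1687
  6       200.00       180.7608     1,084.5649
  7     5,200.00     4,621.2203    32,348.5422
  Σ                  5,752.9374    36,253.9190
Price P = Σ PV = 5,752.9374.
Macaulay duration = Σ(t·PV) / P = 36,253.9190 / 5,752.9374 = 6.30181 years.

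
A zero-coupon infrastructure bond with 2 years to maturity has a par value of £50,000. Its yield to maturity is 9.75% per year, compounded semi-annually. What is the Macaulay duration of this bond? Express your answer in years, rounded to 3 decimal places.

2.000 years

A zero-coupon bond has a single cash flow at maturity, so its Macaulay duration equals its maturity: 2 years.
(Equivalently: 4 semi-annual periods ÷ 2 = 2 years.)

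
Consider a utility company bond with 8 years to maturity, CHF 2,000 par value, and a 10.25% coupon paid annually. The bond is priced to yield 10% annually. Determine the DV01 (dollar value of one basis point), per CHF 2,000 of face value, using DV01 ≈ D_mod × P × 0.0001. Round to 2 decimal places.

CHF 1.08

Periodic yield y = 0.1.
  t   CF        PV=CF/(1+0.1)^t    t·PV
  1       205.00       186.3636       186.3636
  2       205.00       169.4215       338.8430
  3       205.00       154.0195       462.0586
  4       205.00       140.0178       560.0710
  5       205.00       127.2889       636.4444
  6       205.00       115.7172       694.3029
  7       205.00       105.1974       736.3819
  8     2,205.00     1,028.6488     8,229.1902
  Σ                  2,026.6746    11,843.6556
P = 2,026.6746; D_Mac = 5.84389 yrs; D_mod = 5.31262 yrs.
DV01 ≈ 5.31262 × 2,026.6746 × 0.0001 = 1.076696.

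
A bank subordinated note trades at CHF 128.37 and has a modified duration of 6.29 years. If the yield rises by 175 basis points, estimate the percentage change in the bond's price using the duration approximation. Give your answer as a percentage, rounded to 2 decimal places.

-11.01%

Duration approximation: ΔP/P ≈ -D_mod · Δy = -6.29 × (+0.0175) = -0.110075.
As a percentage: -11.0075%.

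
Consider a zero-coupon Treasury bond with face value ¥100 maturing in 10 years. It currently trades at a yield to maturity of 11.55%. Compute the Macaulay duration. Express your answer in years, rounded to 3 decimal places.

10.000 years

A zero-coupon bond has a single cash flow at maturity, so its Macaulay duration equals its maturity: 10 years.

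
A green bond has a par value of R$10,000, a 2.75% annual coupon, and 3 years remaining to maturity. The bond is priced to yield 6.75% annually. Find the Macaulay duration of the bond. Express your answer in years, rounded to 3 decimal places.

Periodic yield y = 0.0675. Discount each cash flow and weight by its year:
  t   CF        PV=CF/(1+0.0675)^t    t·PV
  1       275.00       257.6112       257.6112
  2       275.00       241.3220       482.6440
  3    10,275.00     8,446.5271    25,339.5813
  Σ                  8,945.4603    26,079.8365
Price P = Σ PV = 8,945.4603.
Macaulay duration = Σ(t·PV) / P = 26,079.8365 / 8,945.4603 = 2.91543 years.

2.915 years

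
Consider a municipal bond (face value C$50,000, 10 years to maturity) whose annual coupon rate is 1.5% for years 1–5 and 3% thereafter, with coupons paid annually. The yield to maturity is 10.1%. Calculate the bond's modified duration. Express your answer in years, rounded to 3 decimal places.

8.080 years

Periodic yield y = 0.101. First find Macaulay duration:
  t   CF        PV=CF/(1+0.101)^t    t·PV
  1       750.00       681.1989       681.1989
  2       750.00       618.7093     1,237.4185
  3       750.00       561.9521     1,685.8563
  4       750.00       510.4016     2,041.6062
  5       750.00       463.5800     2,317.8999
  6     1,500.00       842.1071     5,052.6428
  7     1,500.00       764.8566     5,353.9963
  8     1,500.00       694.6927     5,557.5412
  9     1,500.00       630.9652     5,678.6866
  10   51,500.00    19,675.8743   196,758.7430
  Σ                 25,444.3377   226,365.5897
P = 25,444.3377; Macaulay duration = 226,365.5897 / 25,444.3377 = 8.89650 years.
Modified duration = D_Mac / (1 + y) = 8.89650 / 1.101 = 8.08038 years.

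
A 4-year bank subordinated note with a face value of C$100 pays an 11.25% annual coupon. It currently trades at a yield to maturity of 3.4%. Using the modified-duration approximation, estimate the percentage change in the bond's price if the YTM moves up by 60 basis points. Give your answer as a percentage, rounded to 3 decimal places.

Periodic yield y = 0.034. Modified duration first:
  t   CF        PV=CF/(1+0.034)^t    t·PV
  1        11.25        10.8801        10.8801
  2        11.25        10.5223        21.0446
  3        11.25        10.1763        30.5290
  4       111.25        97.3235       389.2941
  Σ                    128.9023       451.7478
P = 128.9023; D_Mac = 3.50458 yrs; D_mod = 3.50458/(1+0.034) = 3.38934 yrs.
ΔP/P ≈ -D_mod · Δy = -3.38934 × (+0.006) = -0.020336 = -2.0336%.

-2.034%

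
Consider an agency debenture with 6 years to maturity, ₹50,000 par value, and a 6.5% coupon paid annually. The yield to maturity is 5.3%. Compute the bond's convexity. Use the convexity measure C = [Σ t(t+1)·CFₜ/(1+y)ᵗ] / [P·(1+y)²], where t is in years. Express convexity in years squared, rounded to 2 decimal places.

With y = 0.053:
  t   CF        PV=CF/(1+0.053)^t    t·PV        t(t+1)·PV
  1     3,250.00     3,086.4198     3,086.4198       6,172.8395
  2     3,250.00     2,931.0729     5,862.1458      17,586.4373
  3     3,250.00     2,783.5450     8,350.6350      33,402.5401
  4     3,250.00     2,643.4425    10,573.7702      52,868.8510
  5     3,250.00     2,510.3918    12,551.9589      75,311.7535
  6    53,250.00    39,061.5421   234,369.2528   1,640,584.7694
  Σ                 53,016.4141   274,794.1824   1,825,927.1908
P = 53,016.4141.
Convexity = Σ t(t+1)·PV / [P·(1+y)²] = 1,825,927.1908 / (53,016.4141 × 1.108809) = 31.06107.

31.06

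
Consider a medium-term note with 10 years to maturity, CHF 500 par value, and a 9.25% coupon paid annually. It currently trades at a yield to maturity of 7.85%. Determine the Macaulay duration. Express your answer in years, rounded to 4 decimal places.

7.0784 years

Periodic yield y = 0.0785. Discount each cash flow and weight by its year:
  t   CF        PV=CF/(1+0.0785)^t    t·PV
  1        46.25        42.8836        42.8836
  2        46.25        39.7623        79.5246
  3        46.25        36.8681       110.6044
  4        46.25        34.1847       136.7386
  5        46.25        31.6965       158.4824
  6        46.25        29.3894       176.3364
  7        46.25        27.2503       190.7518
  8        46.25        25.2668       202.1345
  9        46.25        23.4277       210.8497
  10      546.25       256.5606     2,565.6060
  Σ                    547.2900     3,873.9121
Price P = Σ PV = 547.2900.
Macaulay duration = Σ(t·PV) / P = 3,873.9121 / 547.2900 = 7.07835 years.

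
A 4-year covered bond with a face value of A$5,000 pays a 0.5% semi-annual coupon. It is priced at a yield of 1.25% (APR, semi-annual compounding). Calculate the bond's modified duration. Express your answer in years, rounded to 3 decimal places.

3.940 years

Periodic yield y = 0.00625. First find Macaulay duration:
  t   CF        PV=CF/(1+0.00625)^t    t·PV
  1        12.50        12.4224        12.4224
  2        12.50        12.3452        24.6904
  3        12.50        12.2685        36.8056
  4        12.50        12.1923        48.7693
  5        12.50        12.1166        60.5830
  6        12.50        12.0413        72.2480
  7        12.50        11.9665        83.7658
  8     5,012.50     4,768.7795    38,150.2357
  Σ                  4,854.1323    38,489.5201
P = 4,854.1323; Macaulay duration = 38,489.5201 / 4,854.1323 = 7.92923 half-year periods = 3.96461 years.
Modified duration = D_Mac / (1 + y) = 3.96461 / 1.00625 = 3.93999 years.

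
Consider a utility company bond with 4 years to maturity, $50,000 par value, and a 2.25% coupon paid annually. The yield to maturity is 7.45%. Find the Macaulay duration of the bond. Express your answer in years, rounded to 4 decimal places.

Periodic yield y = 0.0745. Discount each cash flow and weight by its year:
  t   CF        PV=CF/(1+0.0745)^t    t·PV
  1     1,125.00     1,046.9986     1,046.9986
  2     1,125.00       974.4054     1,948.8108
  3     1,125.00       906.8454     2,720.5363
  4    51,125.00    38,353.7331   153,414.9324
  Σ                 41,281.9825   159,131.2781
Price P = Σ PV = 41,281.9825.
Macaulay duration = Σ(t·PV) / P = 159,131.2781 / 41,281.9825 = 3.85474 years.

3.8547 years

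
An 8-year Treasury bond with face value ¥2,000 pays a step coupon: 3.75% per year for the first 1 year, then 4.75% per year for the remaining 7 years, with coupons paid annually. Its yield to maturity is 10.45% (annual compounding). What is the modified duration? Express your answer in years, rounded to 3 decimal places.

6.016 years

Periodic yield y = 0.1045. First find Macaulay duration:
  t   CF        PV=CF/(1+0.1045)^t    t·PV
  1        75.00        67.9040        67.9040
  2        95.00        77.8739       155.7479
  3        95.00        70.5061       211.5182
  4        95.00        63.8353       255.3411
  5        95.00        57.7956       288.9782
  6        95.00        52.3274       313.9645
  7        95.00        47.3766       331.6360
  8     2,095.00       945.9284     7,567.4272
  Σ                  1,383.5473     9,192.5170
P = 1,383.5473; Macaulay duration = 9,192.5170 / 1,383.5473 = 6.64417 years.
Modified duration = D_Mac / (1 + y) = 6.64417 / 1.1045 = 6.01554 years.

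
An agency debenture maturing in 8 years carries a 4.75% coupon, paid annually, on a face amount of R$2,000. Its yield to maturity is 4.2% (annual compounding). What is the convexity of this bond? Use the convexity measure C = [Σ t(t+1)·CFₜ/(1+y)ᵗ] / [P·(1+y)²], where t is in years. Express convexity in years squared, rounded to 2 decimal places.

53.88

With y = 0.042:
  t   CF        PV=CF/(1+0.042)^t    t·PV        t(t+1)·PV
  1        95.00        91.1708        91.1708         182.3417
  2        95.00        87.4960       174.9920         524.9760
  3        95.00        83.9693       251.9079       1,007.6314
  4        95.00        80.5847       322.3389       1,611.6945
  5        95.00        77.3366       386.6829       2,320.0977
  6        95.00        74.2194       445.3162       3,117.2137
  7        95.00        71.2278       498.5946       3,988.7572
  8     2,095.00     1,507.4478    12,059.5822     108,536.2399
  Σ                  2,073.4524    14,230.5856     121,288.9520
P = 2,073.4524.
Convexity = Σ t(t+1)·PV / [P·(1+y)²] = 121,288.9520 / (2,073.4524 × 1.085764) = 53.87555.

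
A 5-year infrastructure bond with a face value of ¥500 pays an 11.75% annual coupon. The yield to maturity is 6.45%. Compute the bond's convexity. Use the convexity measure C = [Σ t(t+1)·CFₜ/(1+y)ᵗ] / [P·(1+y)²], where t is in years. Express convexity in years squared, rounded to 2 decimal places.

With y = 0.0645:
  t   CF        PV=CF/(1+0.0645)^t    t·PV        t(t+1)·PV
  1        58.75        55.1902        55.1902         110.3805
  2        58.75        51.8462       103.6923         311.0769
  3        58.75        48.7047       146.1141         584.4564
  4        58.75        45.7536       183.0144         915.0719
  5       558.75       408.7796     2,043.8980      12,263.3878
  Σ                    610.2743     2,531.9090      14,184.3734
P = 610.2743.
Convexity = Σ t(t+1)·PV / [P·(1+y)²] = 14,184.3734 / (610.2743 × 1.133160) = 20.51133.

20.51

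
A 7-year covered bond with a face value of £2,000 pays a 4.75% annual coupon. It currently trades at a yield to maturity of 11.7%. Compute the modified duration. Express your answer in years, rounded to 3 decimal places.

5.276 years

Periodic yield y = 0.117. First find Macaulay duration:
  t   CF        PV=CF/(1+0.117)^t    t·PV
  1        95.00        85.0492        85.0492
  2        95.00        76.1408       152.2815
  3        95.00        68.1654       204.4962
  4        95.00        61.0254       244.1018
  5        95.00        54.6333       273.1667
  6        95.00        48.9108       293.4647
  7     2,095.00       965.6324     6,759.4266
  Σ                  1,359.5573     8,011.9867
P = 1,359.5573; Macaulay duration = 8,011.9867 / 1,359.5573 = 5.89308 years.
Modified duration = D_Mac / (1 + y) = 5.89308 / 1.117 = 5.27581 years.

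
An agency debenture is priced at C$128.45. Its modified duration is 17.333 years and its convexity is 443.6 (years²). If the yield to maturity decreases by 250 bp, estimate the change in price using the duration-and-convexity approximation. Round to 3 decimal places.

+C$73.467

Duration effect: -D_mod·Δy = -17.333 × (-0.025) = +0.433325
Convexity effect: ½·C·(Δy)² = 0.5 × 443.6 × (-0.025)² = +0.1386250
ΔP/P ≈ +0.433325 + 0.1386250 = +0.571950
ΔP ≈ 128.45 × (+0.571950) = +73.4669775.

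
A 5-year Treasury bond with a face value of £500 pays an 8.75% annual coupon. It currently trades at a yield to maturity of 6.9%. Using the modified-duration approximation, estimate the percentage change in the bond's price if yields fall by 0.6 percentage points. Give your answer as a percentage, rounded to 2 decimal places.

+2.41%

Periodic yield y = 0.069. Modified duration first:
  t   CF        PV=CF/(1+0.069)^t    t·PV
  1        43.75        40.9261        40.9261
  2        43.75        38.2845        76.5689
  3        43.75        35.8133       107.4400
  4        43.75        33.5017       134.0069
  5       543.75       389.5029     1,947.5147
  Σ                    538.0286     2,306.4567
P = 538.0286; D_Mac = 4.28687 yrs; D_mod = 4.28687/(1+0.069) = 4.01017 yrs.
ΔP/P ≈ -D_mod · Δy = -4.01017 × (-0.006) = +0.024061 = +2.4061%.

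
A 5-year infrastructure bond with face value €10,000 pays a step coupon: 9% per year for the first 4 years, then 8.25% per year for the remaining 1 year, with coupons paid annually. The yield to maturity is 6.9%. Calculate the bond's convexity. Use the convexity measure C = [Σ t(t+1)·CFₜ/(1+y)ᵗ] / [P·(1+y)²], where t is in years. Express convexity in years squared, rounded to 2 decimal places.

21.18

With y = 0.069:
  t   CF        PV=CF/(1+0.069)^t    t·PV        t(t+1)·PV
  1       900.00       841.9083       841.9083       1,683.8167
  2       900.00       787.5663     1,575.1325       4,725.3975
  3       900.00       736.7318     2,210.1953       8,840.7811
  4       900.00       689.1784     2,756.7138      13,783.5690
  5    10,825.00     7,754.2425    38,771.2125     232,627.2752
  Σ                 10,809.6273    46,155.1624     261,660.8395
P = 10,809.6273.
Convexity = Σ t(t+1)·PV / [P·(1+y)²] = 261,660.8395 / (10,809.6273 × 1.142761) = 21.18227.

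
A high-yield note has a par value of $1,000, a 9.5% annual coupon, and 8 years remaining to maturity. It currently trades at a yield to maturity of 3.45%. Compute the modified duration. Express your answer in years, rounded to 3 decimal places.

Periodic yield y = 0.0345. First find Macaulay duration:
  t   CF        PV=CF/(1+0.0345)^t    t·PV
  1        95.00        91.8318        91.8318
  2        95.00        88.7693       177.5385
  3        95.00        85.8089       257.4266
  4        95.00        82.9472       331.7887
  5        95.00        80.1809       400.9047
  6        95.00        77.5069       465.0417
  7        95.00        74.9221       524.4549
  8     1,095.00       834.7764     6,678.2111
  Σ                  1,416.7435     8,927.1981
P = 1,416.7435; Macaulay duration = 8,927.1981 / 1,416.7435 = 6.30121 years.
Modified duration = D_Mac / (1 + y) = 6.30121 / 1.0345 = 6.09107 years.

6.091 years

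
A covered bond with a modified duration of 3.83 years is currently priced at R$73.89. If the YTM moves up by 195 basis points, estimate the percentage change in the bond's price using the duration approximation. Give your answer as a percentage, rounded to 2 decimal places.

-7.47%

Duration approximation: ΔP/P ≈ -D_mod · Δy = -3.83 × (+0.0195) = -0.074685.
As a percentage: -7.4685%.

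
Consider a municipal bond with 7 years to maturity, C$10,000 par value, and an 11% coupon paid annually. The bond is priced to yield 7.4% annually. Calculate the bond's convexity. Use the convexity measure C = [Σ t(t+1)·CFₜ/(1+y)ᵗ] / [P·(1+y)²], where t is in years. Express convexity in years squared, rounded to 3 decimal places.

33.859

With y = 0.074:
  t   CF        PV=CF/(1+0.074)^t    t·PV        t(t+1)·PV
  1     1,100.00     1,024.2086     1,024.2086       2,048.4171
  2     1,100.00       953.6393     1,907.2785       5,721.8356
  3     1,100.00       887.9323     2,663.7968      10,655.1873
  4     1,100.00       826.7526     3,307.0103      16,535.0516
  5     1,100.00       769.7883     3,848.9413      23,093.6475
  6     1,100.00       716.7488     4,300.4930      30,103.4512
  7    11,100.00     6,734.3085    47,140.1597     377,121.2774
  Σ                 11,913.3783    64,191.8882     465,278.8677
P = 11,913.3783.
Convexity = Σ t(t+1)·PV / [P·(1+y)²] = 465,278.8677 / (11,913.3783 × 1.153476) = 33.85867.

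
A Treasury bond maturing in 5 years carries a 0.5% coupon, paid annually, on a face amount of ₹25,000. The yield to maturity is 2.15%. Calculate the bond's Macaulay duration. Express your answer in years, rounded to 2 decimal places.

4.95 years

Periodic yield y = 0.0215. Discount each cash flow and weight by its year:
  t   CF        PV=CF/(1+0.0215)^t    t·PV
  1       125.00       122.3691       122.3691
  2       125.00       119.7935       239.5870
  3       125.00       117.2722       351.8165
  4       125.00       114.8039       459.2155
  5    25,125.00    22,589.8952   112,949.4759
  Σ                 23,064.1338   114,122.4639
Price P = Σ PV = 23,064.1338.
Macaulay duration = Σ(t·PV) / P = 114,122.4639 / 23,064.1338 = 4.94805 years.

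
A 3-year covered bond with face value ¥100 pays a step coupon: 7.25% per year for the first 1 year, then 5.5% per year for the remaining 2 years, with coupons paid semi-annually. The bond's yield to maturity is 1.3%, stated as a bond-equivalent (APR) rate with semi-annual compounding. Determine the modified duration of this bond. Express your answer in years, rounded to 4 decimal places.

Periodic yield y = 0.0065. First find Macaulay duration:
  t   CF        PV=CF/(1+0.0065)^t    t·PV
  1        3.625         3.6016         3.6016
  2        3.625         3.5783         7.1567
  3        2.750         2.6971         8.0912
  4        2.750         2.6796        10.7186
  5        2.750         2.6623        13.3117
  6      102.750        98.8324       592.9941
  Σ                    114.0513       635.8739
P = 114.0513; Macaulay duration = 635.8739 / 114.0513 = 5.57533 half-year periods = 2.78767 years.
Modified duration = D_Mac / (1 + y) = 2.78767 / 1.0065 = 2.76966 years.

2.7697 years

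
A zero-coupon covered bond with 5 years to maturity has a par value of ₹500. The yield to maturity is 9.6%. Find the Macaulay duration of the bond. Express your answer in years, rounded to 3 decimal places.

A zero-coupon bond has a single cash flow at maturity, so its Macaulay duration equals its maturity: 5 years.

5.000 years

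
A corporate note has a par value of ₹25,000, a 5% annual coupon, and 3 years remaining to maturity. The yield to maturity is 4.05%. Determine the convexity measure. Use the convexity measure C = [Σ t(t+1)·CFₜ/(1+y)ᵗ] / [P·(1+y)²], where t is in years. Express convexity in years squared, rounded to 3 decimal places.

With y = 0.0405:
  t   CF        PV=CF/(1+0.0405)^t    t·PV        t(t+1)·PV
  1     1,250.00     1,201.3455     1,201.3455       2,402.6910
  2     1,250.00     1,154.5848     2,309.1696       6,927.5089
  3    26,250.00    23,302.5288    69,907.5865     279,630.3461
  Σ                 25,658.4592    73,418.1017     288,960.5460
P = 25,658.4592.
Convexity = Σ t(t+1)·PV / [P·(1+y)²] = 288,960.5460 / (25,658.4592 × 1.082640) = 10.40217.

10.402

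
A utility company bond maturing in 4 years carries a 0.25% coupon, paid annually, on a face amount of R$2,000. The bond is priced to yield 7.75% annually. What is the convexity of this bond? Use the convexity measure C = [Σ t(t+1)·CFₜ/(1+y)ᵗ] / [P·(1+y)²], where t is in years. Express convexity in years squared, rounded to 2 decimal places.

With y = 0.0775:
  t   CF        PV=CF/(1+0.0775)^t    t·PV        t(t+1)·PV
  1         5.00         4.6404         4.6404           9.2807
  2         5.00         4.3066         8.6132          25.8397
  3         5.00         3.9969        11.9906          47.9622
  4     2,005.00     1,487.4599     5,949.8395      29,749.1977
  Σ                  1,500.4037     5,975.0837      29,832.2803
P = 1,500.4037.
Convexity = Σ t(t+1)·PV / [P·(1+y)²] = 29,832.2803 / (1,500.4037 × 1.161006) = 17.12552.

17.13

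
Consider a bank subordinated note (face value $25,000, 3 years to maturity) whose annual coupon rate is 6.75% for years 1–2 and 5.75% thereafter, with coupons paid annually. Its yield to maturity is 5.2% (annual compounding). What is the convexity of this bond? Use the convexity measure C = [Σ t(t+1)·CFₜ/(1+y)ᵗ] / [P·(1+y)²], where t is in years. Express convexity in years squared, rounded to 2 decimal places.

9.96

With y = 0.052:
  t   CF        PV=CF/(1+0.052)^t    t·PV        t(t+1)·PV
  1     1,687.50     1,604.0875     1,604.0875       3,208.1749
  2     1,687.50     1,524.7980     3,049.5959       9,148.7878
  3    26,437.50    22,707.7009    68,123.1027     272,492.4109
  Σ                 25,836.5863    72,776.7861     284,849.3735
P = 25,836.5863.
Convexity = Σ t(t+1)·PV / [P·(1+y)²] = 284,849.3735 / (25,836.5863 × 1.106704) = 9.96205.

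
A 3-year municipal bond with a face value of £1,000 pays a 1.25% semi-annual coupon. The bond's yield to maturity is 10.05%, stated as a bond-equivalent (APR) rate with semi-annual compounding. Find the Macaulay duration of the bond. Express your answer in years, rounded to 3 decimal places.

Periodic yield y = 0.05025. Discount each cash flow and weight by its period:
  t   CF        PV=CF/(1+0.05025)^t    t·PV
  1         6.25         5.9510         5.9510
  2         6.25         5.6662        11.3325
  3         6.25         5.3951        16.1854
  4         6.25         5.1370        20.5480
  5         6.25         4.8912        24.4561
  6     1,006.25       749.8075     4,498.8447
  Σ                    776.8480     4,577.3176
Price P = Σ PV = 776.8480.
Macaulay duration = Σ(t·PV) / P = 4,577.3176 / 776.8480 = 5.89217 half-year periods.
In years: 5.89217 / 2 = 2.94608 years.

2.946 years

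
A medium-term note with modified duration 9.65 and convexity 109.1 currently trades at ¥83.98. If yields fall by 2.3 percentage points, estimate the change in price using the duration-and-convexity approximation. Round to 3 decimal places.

+¥21.063

Duration effect: -D_mod·Δy = -9.65 × (-0.023) = +0.221950
Convexity effect: ½·C·(Δy)² = 0.5 × 109.1 × (-0.023)² = +0.02885695
ΔP/P ≈ +0.221950 + 0.02885695 = +0.25080695
ΔP ≈ 83.98 × (+0.25080695) = +21.062767661.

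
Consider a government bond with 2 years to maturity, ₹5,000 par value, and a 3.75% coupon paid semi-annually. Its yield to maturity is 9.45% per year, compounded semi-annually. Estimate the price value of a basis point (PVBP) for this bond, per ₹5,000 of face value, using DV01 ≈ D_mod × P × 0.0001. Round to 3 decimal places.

₹0.833

Periodic yield y = 0.04725.
  t   CF        PV=CF/(1+0.04725)^t    t·PV
  1        93.75        89.5202        89.5202
  2        93.75        85.4812       170.9624
  3        93.75        81.6244       244.8733
  4     5,093.75     4,234.8316    16,939.3266
  Σ                  4,491.4574    17,444.6824
P = 4,491.4574; D_Mac = 3.88397 half-year periods = 1.94198 yrs; D_mod = 1.85437 yrs.
DV01 ≈ 1.85437 × 4,491.4574 × 0.0001 = 0.832881.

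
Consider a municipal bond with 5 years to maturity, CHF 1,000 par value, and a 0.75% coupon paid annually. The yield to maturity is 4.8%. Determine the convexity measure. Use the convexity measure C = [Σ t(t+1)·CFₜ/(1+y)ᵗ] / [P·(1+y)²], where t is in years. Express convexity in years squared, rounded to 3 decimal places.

26.714

With y = 0.048:
  t   CF        PV=CF/(1+0.048)^t    t·PV        t(t+1)·PV
  1         7.50         7.1565         7.1565          14.3130
  2         7.50         6.8287        13.6574          40.9723
  3         7.50         6.5159        19.5478          78.1913
  4         7.50         6.2175        24.8700         124.3501
  5     1,007.50       796.9639     3,984.8194      23,908.9166
  Σ                    823.6825     4,050.0512      24,166.7432
P = 823.6825.
Convexity = Σ t(t+1)·PV / [P·(1+y)²] = 24,166.7432 / (823.6825 × 1.098304) = 26.71380.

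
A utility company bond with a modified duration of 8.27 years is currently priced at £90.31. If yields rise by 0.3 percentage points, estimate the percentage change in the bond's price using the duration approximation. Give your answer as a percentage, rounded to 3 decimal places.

Duration approximation: ΔP/P ≈ -D_mod · Δy = -8.27 × (+0.003) = -0.024810.
As a percentage: -2.4810%.

-2.481%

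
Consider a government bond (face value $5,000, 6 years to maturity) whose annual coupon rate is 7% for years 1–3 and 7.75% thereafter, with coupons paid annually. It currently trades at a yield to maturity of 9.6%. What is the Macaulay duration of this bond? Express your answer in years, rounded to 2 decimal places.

Periodic yield y = 0.096. Discount each cash flow and weight by its year:
  t   CF        PV=CF/(1+0.096)^t    t·PV
  1       350.00       319.3431       319.3431
  2       350.00       291.3714       582.7428
  3       350.00       265.8498       797.5495
  4       387.50       268.5527     1,074.2107
  5       387.50       245.0298     1,225.1491
  6     5,387.50     3,108.3074    18,649.8442
  Σ                  4,498.4542    22,648.8394
Price P = Σ PV = 4,498.4542.
Macaulay duration = Σ(t·PV) / P = 22,648.8394 / 4,498.4542 = 5.03480 years.

5.03 years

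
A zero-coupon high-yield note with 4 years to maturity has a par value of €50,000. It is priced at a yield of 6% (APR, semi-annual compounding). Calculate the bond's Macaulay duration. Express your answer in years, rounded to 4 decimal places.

A zero-coupon bond has a single cash flow at maturity, so its Macaulay duration equals its maturity: 4 years.
(Equivalently: 8 semi-annual periods ÷ 2 = 4 years.)

4.0000 years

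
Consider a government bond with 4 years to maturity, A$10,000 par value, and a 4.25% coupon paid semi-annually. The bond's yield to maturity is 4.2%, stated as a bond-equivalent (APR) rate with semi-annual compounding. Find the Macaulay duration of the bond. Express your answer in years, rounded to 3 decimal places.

3.721 years

Periodic yield y = 0.021. Discount each cash flow and weight by its period:
  t   CF        PV=CF/(1+0.021)^t    t·PV
  1       212.50       208.1293       208.1293
  2       212.50       203.8485       407.6969
  3       212.50       199.6557       598.9671
  4       212.50       195.5492       782.1967
  5       212.50       191.5271       957.6355
  6       212.50       187.5878     1,125.5265
  7       212.50       183.7294     1,286.1060
  8    10,212.50     8,648.2081    69,185.6650
  Σ                 10,018.2350    74,551.9230
Price P = Σ PV = 10,018.2350.
Macaulay duration = Σ(t·PV) / P = 74,551.9230 / 10,018.2350 = 7.44162 half-year periods.
In years: 7.44162 / 2 = 3.72081 years.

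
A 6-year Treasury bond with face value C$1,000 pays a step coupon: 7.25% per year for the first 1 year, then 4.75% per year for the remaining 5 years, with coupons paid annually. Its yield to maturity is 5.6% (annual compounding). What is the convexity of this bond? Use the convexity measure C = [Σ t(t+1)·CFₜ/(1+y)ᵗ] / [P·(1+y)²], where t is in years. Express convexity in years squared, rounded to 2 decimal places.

31.48

With y = 0.056:
  t   CF        PV=CF/(1+0.056)^t    t·PV        t(t+1)·PV
  1        72.50        68.6553        68.6553         137.3106
  2        47.50        42.5957        85.1914         255.5742
  3        47.50        40.3368       121.0105         484.0421
  4        47.50        38.1978       152.7911         763.9553
  5        47.50        36.1721       180.8606       1,085.1637
  6     1,047.50       755.3888     4,532.3326      31,726.3282
  Σ                    981.3465     5,140.8415      34,452.3741
P = 981.3465.
Convexity = Σ t(t+1)·PV / [P·(1+y)²] = 34,452.3741 / (981.3465 × 1.115136) = 31.48248.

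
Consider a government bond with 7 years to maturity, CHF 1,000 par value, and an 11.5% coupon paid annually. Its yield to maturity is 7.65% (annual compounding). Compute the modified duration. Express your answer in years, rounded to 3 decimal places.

4.961 years

Periodic yield y = 0.0765. First find Macaulay duration:
  t   CF        PV=CF/(1+0.0765)^t    t·PV
  1       115.00       106.8277       106.8277
  2       115.00        99.2361       198.4722
  3       115.00        92.1840       276.5521
  4       115.00        85.6331       342.5324
  5       115.00        79.5477       397.7385
  6       115.00        73.8948       443.3686
  7     1,115.00       665.5438     4,658.8065
  Σ                  1,202.8672     6,424.2980
P = 1,202.8672; Macaulay duration = 6,424.2980 / 1,202.8672 = 5.34082 years.
Modified duration = D_Mac / (1 + y) = 5.34082 / 1.0765 = 4.96128 years.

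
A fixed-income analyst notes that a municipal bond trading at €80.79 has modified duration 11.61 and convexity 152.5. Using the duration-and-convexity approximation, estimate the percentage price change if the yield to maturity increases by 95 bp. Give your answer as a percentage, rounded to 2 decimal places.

-10.34%

Duration effect: -D_mod·Δy = -11.61 × (+0.0095) = -0.110295
Convexity effect: ½·C·(Δy)² = 0.5 × 152.5 × (0.0095)² = +0.0068815625
ΔP/P ≈ -0.110295 + 0.0068815625 = -0.1034134375
= -10.34134375%.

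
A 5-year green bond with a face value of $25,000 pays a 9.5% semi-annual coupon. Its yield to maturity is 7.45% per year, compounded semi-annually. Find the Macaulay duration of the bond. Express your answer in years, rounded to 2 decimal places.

Periodic yield y = 0.03725. Discount each cash flow and weight by its period:
  t   CF        PV=CF/(1+0.03725)^t    t·PV
  1     1,187.50     1,144.8542     1,144.8542
  2     1,187.50     1,103.7399     2,207.4797
  3     1,187.50     1,064.1021     3,192.3062
  4     1,187.50     1,025.8878     4,103.5510
  5     1,187.50       989.0458     4,945.2290
  6     1,187.50       953.5269     5,721.1615
  7     1,187.50       919.2836     6,434.9852
  8     1,187.50       886.2700     7,090.1604
  9     1,187.50       854.4421     7,689.9787
  10   26,187.50    18,166.0124   181,660.1236
  Σ                 27,107.1647   224,189.8295
Price P = Σ PV = 27,107.1647.
Macaulay duration = Σ(t·PV) / P = 224,189.8295 / 27,107.1647 = 8.27050 half-year periods.
In years: 8.27050 / 2 = 4.13525 years.

4.14 years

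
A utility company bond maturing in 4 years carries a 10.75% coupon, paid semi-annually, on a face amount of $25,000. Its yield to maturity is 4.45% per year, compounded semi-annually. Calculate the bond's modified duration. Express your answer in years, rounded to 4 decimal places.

Periodic yield y = 0.02225. First find Macaulay duration:
  t   CF        PV=CF/(1+0.02225)^t    t·PV
  1     1,343.75     1,314.5023     1,314.5023
  2     1,343.75     1,285.8912     2,571.7825
  3     1,343.75     1,257.9029     3,773.7087
  4     1,343.75     1,230.5238     4,922.0950
  5     1,343.75     1,203.7405     6,018.7026
  6     1,343.75     1,177.5403     7,065.2415
  7     1,343.75     1,151.9102     8,063.3717
  8    26,343.75    22,091.2679   176,730.1433
  Σ                 30,713.2792   210,459.5477
P = 30,713.2792; Macaulay duration = 210,459.5477 / 30,713.2792 = 6.85240 half-year periods = 3.42620 years.
Modified duration = D_Mac / (1 + y) = 3.42620 / 1.02225 = 3.35162 years.

3.3516 years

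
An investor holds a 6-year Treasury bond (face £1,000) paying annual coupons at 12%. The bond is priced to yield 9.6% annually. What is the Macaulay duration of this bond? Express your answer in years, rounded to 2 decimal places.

4.68 years

Periodic yield y = 0.096. Discount each cash flow and weight by its year:
  t   CF        PV=CF/(1+0.096)^t    t·PV
  1       120.00       109.4891       109.4891
  2       120.00        99.8988       199.7975
  3       120.00        91.1485       273.4455
  4       120.00        83.1647       332.6588
  5       120.00        75.8802       379.4010
  6     1,120.00       646.1818     3,877.0906
  Σ                  1,105.7630     5,171.8825
Price P = Σ PV = 1,105.7630.
Macaulay duration = Σ(t·PV) / P = 5,171.8825 / 1,105.7630 = 4.67721 years.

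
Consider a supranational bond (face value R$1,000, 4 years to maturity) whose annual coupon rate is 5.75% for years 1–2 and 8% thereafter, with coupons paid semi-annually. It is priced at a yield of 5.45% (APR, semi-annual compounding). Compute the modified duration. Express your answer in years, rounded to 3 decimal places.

Periodic yield y = 0.02725. First find Macaulay duration:
  t   CF        PV=CF/(1+0.02725)^t    t·PV
  1        28.75        27.9873        27.9873
  2        28.75        27.2449        54.4898
  3        28.75        26.5222        79.5666
  4        28.75        25.8186       103.2745
  5        40.00        34.9687       174.8434
  6        40.00        34.0411       204.2464
  7        40.00        33.1380       231.9663
  8     1,040.00       838.7338     6,709.8703
  Σ                  1,048.4547     7,586.2447
P = 1,048.4547; Macaulay duration = 7,586.2447 / 1,048.4547 = 7.23564 half-year periods = 3.61782 years.
Modified duration = D_Mac / (1 + y) = 3.61782 / 1.02725 = 3.52185 years.

3.522 years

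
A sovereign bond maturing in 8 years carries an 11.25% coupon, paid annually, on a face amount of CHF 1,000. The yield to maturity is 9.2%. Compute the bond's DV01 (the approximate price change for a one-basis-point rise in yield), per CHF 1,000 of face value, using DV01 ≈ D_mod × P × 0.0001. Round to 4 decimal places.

Periodic yield y = 0.092.
  t   CF        PV=CF/(1+0.092)^t    t·PV
  1       112.50       103.0220       103.0220
  2       112.50        94.3425       188.6849
  3       112.50        86.3942       259.1826
  4       112.50        79.1156       316.4623
  5       112.50        72.4502       362.2508
  6       112.50        66.3463       398.0778
  7       112.50        60.7567       425.2968
  8     1,112.50       550.1979     4,401.5830
  Σ                  1,112.6252     6,454.5602
P = 1,112.6252; D_Mac = 5.80120 yrs; D_mod = 5.31245 yrs.
DV01 ≈ 5.31245 × 1,112.6252 × 0.0001 = 0.591077.

CHF 0.5911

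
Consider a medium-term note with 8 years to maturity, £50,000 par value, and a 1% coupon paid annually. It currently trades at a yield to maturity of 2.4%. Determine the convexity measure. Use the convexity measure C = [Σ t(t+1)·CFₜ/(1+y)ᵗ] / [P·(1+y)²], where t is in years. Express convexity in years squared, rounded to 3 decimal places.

With y = 0.024:
  t   CF        PV=CF/(1+0.024)^t    t·PV        t(t+1)·PV
  1       500.00       488.2812       488.2812         976.5625
  2       500.00       476.8372       953.6743       2,861.0229
  3       500.00       465.6613     1,396.9839       5,587.9354
  4       500.00       454.7474     1,818.9894       9,094.9470
  5       500.00       444.0892     2,220.4460      13,322.6763
  6       500.00       433.6809     2,602.0852      18,214.5965
  7       500.00       423.5165     2,964.6153      23,716.9225
  8    50,500.00    41,772.6209   334,180.9675   3,007,628.7072
  Σ                 44,959.4345   346,626.0429   3,081,403.3705
P = 44,959.4345.
Convexity = Σ t(t+1)·PV / [P·(1+y)²] = 3,081,403.3705 / (44,959.4345 × 1.048576) = 65.36237.

65.362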